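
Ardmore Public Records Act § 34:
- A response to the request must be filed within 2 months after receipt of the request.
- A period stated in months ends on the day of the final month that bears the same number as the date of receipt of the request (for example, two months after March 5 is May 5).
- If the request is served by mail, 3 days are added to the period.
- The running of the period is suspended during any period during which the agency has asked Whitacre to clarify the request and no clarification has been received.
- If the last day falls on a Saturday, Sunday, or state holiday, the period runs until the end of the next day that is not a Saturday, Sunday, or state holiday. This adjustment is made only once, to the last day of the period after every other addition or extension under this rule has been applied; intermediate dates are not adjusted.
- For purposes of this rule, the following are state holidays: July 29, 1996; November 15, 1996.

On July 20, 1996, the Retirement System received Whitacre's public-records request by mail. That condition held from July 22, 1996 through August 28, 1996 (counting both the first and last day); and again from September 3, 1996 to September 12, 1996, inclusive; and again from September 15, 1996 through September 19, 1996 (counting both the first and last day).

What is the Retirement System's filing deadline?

November 18, 1996

2 months after July 20, 1996 is September 20, 1996.
Service was by mail, adding 3 days: September 20, 1996 + 3 days = September 23, 1996.
From July 22, 1996 through August 28, 1996 inclusive is 38 days; tolling adds 38 days: September 23, 1996 + 38 days = October 31, 1996.
From September 3, 1996 through September 12, 1996 inclusive is 10 days; tolling adds 10 days: October 31, 1996 + 10 days = November 10, 1996.
From September 15, 1996 through September 19, 1996 inclusive is 5 days; tolling adds 5 days: November 10, 1996 + 5 days = November 15, 1996.
November 15, 1996 is a listed holiday; November 16, 1996 is Saturday; November 17, 1996 is Sunday. The next qualifying day is November 18, 1996.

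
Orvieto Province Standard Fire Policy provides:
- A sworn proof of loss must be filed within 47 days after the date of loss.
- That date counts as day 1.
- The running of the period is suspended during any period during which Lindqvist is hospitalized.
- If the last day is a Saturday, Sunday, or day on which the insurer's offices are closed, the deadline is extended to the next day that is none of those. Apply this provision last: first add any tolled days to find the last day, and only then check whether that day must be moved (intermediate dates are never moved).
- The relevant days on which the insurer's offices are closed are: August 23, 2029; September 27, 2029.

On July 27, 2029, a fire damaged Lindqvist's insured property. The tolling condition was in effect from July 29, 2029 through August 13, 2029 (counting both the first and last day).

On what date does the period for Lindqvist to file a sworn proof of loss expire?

Counting July 27, 2029 as day 1, day 47 is September 11, 2029.
From July 29, 2029 through August 13, 2029 inclusive is 16 days; tolling adds 16 days: September 11, 2029 + 16 days = September 27, 2029.
September 27, 2029 is a listed holiday. The next qualifying day is September 28, 2029.

September 28, 2029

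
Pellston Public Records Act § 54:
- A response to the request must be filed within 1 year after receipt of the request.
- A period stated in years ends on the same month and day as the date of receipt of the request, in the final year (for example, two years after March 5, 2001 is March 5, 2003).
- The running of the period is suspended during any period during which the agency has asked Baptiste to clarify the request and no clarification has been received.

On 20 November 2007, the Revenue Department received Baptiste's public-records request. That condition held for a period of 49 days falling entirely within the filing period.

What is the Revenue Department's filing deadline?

January 8, 2009

1 year after 20 November 2007 is November 20, 2008.
Tolling adds 49 days: November 20, 2008 + 49 days = January 8, 2009.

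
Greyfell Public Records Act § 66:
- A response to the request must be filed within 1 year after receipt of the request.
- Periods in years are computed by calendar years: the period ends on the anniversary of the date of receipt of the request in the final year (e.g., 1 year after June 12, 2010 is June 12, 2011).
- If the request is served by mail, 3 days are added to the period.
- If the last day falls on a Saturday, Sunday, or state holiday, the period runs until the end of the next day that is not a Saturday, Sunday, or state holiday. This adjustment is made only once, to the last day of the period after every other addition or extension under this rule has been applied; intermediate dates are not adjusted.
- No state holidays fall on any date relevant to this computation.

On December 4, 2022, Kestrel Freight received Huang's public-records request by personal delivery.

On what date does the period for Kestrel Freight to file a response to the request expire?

December 4, 2023

1 year after December 4, 2022 is December 4, 2023.
Service was not by mail, so no mail extension applies.
December 4, 2023 is a Monday and not a state holiday, so no extension applies.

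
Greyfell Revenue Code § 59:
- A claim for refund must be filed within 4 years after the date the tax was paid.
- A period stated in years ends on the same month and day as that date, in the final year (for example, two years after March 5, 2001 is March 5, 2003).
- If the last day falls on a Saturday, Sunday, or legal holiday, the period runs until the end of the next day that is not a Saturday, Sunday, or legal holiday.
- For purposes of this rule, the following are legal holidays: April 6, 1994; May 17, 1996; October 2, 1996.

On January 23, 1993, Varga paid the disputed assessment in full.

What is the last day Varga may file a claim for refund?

January 23, 1997

4 years after January 23, 1993 is January 23, 1997.
January 23, 1997 is a Thursday and not a legal holiday, so no extension applies.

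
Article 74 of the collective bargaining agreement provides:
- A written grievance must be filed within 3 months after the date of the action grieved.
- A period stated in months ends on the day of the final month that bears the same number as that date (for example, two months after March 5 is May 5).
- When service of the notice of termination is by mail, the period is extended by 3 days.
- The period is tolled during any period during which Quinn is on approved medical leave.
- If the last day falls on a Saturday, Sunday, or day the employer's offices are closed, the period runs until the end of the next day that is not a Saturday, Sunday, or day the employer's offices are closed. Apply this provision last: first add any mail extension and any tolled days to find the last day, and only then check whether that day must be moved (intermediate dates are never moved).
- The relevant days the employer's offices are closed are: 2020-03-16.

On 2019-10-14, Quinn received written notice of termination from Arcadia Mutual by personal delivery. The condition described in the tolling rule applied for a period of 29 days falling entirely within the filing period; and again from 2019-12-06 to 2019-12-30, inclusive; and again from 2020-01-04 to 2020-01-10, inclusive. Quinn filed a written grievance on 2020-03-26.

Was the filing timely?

3 months after 2019-10-14 is January 14, 2020.
Service was not by mail, so no mail extension applies.
Tolling adds 29 days: January 14, 2020 + 29 days = February 12, 2020.
From December 6, 2019 through December 30, 2019 inclusive is 25 days; tolling adds 25 days: February 12, 2020 + 25 days = March 8, 2020.
From January 4, 2020 through January 10, 2020 inclusive is 7 days; tolling adds 7 days: March 8, 2020 + 7 days = March 15, 2020.
March 15, 2020 is Sunday; March 16, 2020 is a listed holiday. The next qualifying day is March 17, 2020.
The deadline is March 17, 2020; the filing on March 26, 2020 is after that date.

No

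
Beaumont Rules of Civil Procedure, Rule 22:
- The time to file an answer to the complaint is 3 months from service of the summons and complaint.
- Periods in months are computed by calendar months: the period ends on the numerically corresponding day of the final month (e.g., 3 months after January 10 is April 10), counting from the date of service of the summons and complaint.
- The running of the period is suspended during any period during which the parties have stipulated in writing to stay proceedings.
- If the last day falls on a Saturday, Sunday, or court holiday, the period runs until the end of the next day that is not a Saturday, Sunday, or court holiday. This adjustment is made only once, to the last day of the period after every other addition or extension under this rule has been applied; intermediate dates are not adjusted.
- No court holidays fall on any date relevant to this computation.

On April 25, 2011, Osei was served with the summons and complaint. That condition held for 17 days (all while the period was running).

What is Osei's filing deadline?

August 11, 2011

3 months after April 25, 2011 is July 25, 2011.
Tolling adds 17 days: July 25, 2011 + 17 days = August 11, 2011.
August 11, 2011 is a Thursday and not a court holiday, so no extension applies.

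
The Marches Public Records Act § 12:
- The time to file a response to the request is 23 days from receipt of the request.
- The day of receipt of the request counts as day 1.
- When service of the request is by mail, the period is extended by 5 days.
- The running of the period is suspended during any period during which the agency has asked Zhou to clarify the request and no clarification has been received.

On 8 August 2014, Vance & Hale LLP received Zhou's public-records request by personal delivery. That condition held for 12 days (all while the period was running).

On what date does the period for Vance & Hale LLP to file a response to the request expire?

Counting 8 August 2014 as day 1, day 23 is August 30, 2014.
Service was not by mail, so no mail extension applies.
Tolling adds 12 days: August 30, 2014 + 12 days = September 11, 2014.

September 11, 2014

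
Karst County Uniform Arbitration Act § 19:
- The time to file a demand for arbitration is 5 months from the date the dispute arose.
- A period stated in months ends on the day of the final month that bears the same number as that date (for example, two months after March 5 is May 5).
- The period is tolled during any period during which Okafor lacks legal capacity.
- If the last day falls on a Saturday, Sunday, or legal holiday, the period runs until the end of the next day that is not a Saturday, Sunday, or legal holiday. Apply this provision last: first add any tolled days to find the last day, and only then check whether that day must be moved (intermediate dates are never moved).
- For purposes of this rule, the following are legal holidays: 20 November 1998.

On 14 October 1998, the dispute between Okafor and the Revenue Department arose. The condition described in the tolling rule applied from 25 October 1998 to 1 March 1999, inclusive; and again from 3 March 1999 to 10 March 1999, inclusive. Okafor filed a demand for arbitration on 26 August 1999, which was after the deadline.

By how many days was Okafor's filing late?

29 days

5 months after 14 October 1998 is March 14, 1999.
From October 25, 1998 through March 1, 1999 inclusive is 128 days; tolling adds 128 days: March 14, 1999 + 128 days = July 20, 1999.
From March 3, 1999 through March 10, 1999 inclusive is 8 days; tolling adds 8 days: July 20, 1999 + 8 days = July 28, 1999.
July 28, 1999 is a Wednesday and not a legal holiday, so no extension applies.
The deadline is July 28, 1999; from July 28, 1999 to August 26, 1999 is 29 days.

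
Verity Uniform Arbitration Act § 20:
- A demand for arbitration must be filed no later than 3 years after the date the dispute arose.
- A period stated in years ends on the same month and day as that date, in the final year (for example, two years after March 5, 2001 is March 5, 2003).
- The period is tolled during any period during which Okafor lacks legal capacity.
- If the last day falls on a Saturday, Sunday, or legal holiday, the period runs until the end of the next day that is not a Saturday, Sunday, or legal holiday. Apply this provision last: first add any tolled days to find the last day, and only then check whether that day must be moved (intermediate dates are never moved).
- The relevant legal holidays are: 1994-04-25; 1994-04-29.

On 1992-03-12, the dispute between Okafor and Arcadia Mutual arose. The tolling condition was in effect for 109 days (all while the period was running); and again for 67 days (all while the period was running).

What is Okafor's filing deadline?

September 4, 1995

3 years after 1992-03-12 is March 12, 1995.
Tolling adds 109 days: March 12, 1995 + 109 days = June 29, 1995.
Tolling adds 67 days: June 29, 1995 + 67 days = September 4, 1995.
September 4, 1995 is a Monday and not a legal holiday, so no extension applies.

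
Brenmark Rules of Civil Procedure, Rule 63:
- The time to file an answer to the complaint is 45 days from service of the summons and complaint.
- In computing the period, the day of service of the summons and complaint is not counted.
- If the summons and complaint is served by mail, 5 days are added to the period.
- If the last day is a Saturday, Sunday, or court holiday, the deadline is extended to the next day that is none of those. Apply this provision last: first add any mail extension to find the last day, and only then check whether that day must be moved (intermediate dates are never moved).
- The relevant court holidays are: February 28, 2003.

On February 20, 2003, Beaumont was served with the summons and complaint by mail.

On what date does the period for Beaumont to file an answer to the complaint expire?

45 days after February 20, 2003 is April 6, 2003.
Service was by mail, adding 5 days: April 6, 2003 + 5 days = April 11, 2003.
April 11, 2003 is a Friday and not a court holiday, so no extension applies.

April 11, 2003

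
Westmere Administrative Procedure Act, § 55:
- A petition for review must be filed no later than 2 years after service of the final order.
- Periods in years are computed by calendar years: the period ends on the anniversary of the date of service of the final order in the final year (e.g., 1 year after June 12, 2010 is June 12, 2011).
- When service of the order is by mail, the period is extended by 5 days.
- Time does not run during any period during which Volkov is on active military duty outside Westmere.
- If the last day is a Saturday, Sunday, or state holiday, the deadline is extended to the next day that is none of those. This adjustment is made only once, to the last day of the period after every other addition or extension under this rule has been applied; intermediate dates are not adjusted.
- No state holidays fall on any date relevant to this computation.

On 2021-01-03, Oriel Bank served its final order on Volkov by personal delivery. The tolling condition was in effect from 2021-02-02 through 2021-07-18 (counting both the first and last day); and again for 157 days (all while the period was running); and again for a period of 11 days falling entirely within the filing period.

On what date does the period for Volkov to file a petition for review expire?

December 4, 2023

2 years after 2021-01-03 is January 3, 2023.
Service was not by mail, so no mail extension applies.
From February 2, 2021 through July 18, 2021 inclusive is 167 days; tolling adds 167 days: January 3, 2023 + 167 days = June 19, 2023.
Tolling adds 157 days: June 19, 2023 + 157 days = November 23, 2023.
Tolling adds 11 days: November 23, 2023 + 11 days = December 4, 2023.
December 4, 2023 is a Monday and not a state holiday, so no extension applies.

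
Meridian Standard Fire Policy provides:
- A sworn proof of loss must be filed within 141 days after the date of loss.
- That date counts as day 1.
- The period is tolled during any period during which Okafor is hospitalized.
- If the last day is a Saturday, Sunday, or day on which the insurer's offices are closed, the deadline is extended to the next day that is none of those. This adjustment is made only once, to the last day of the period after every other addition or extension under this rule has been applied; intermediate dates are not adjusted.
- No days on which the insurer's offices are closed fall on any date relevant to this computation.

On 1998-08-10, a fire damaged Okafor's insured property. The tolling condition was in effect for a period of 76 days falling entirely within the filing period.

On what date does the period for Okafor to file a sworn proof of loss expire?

Counting 1998-08-10 as day 1, day 141 is December 28, 1998.
Tolling adds 76 days: December 28, 1998 + 76 days = March 14, 1999.
March 14, 1999 is Sunday. The next qualifying day is March 15, 1999.

March 15, 1999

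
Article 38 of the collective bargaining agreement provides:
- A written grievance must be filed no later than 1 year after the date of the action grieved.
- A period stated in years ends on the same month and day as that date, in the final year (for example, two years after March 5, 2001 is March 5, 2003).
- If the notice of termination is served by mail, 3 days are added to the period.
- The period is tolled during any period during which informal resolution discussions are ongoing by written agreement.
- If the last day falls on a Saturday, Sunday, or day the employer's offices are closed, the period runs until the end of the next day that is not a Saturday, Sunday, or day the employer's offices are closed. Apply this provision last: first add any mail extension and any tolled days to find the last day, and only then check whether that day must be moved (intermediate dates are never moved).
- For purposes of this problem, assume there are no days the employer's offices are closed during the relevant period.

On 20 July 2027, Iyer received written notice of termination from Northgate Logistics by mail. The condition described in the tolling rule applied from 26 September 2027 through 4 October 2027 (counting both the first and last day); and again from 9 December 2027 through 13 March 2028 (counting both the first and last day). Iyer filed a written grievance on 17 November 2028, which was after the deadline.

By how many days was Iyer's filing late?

11 days

1 year after 20 July 2027 is July 20, 2028.
Service was by mail, adding 3 days: July 20, 2028 + 3 days = July 23, 2028.
From September 26, 2027 through October 4, 2027 inclusive is 9 days; tolling adds 9 days: July 23, 2028 + 9 days = August 1, 2028.
From December 9, 2027 through March 13, 2028 inclusive is 96 days; tolling adds 96 days: August 1, 2028 + 96 days = November 5, 2028.
November 5, 2028 is Sunday. The next qualifying day is November 6, 2028.
The deadline is November 6, 2028; from November 6, 2028 to November 17, 2028 is 11 days.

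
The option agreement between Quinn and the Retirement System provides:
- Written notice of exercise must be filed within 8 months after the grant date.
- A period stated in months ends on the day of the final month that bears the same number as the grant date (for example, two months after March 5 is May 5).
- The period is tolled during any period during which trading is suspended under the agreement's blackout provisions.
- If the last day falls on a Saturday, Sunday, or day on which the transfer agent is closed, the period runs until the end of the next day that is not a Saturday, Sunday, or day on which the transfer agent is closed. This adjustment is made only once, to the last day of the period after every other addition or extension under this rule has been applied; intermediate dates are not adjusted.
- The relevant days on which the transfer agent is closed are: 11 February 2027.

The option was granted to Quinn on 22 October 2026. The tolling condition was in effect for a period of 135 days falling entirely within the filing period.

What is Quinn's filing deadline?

8 months after 22 October 2026 is June 22, 2027.
Tolling adds 135 days: June 22, 2027 + 135 days = November 4, 2027.
November 4, 2027 is a Thursday and not a day on which the transfer agent is closed, so no extension applies.

November 4, 2027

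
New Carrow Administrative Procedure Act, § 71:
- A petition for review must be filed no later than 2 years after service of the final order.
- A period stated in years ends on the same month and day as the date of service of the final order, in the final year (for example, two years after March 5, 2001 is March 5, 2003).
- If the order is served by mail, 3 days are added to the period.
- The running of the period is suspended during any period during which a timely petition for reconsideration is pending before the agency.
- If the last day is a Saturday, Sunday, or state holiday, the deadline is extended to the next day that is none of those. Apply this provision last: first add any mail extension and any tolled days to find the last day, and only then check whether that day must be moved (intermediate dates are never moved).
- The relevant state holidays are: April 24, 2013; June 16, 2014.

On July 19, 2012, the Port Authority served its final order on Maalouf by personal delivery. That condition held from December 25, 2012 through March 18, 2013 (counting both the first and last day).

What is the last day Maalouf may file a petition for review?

October 13, 2014

2 years after July 19, 2012 is July 19, 2014.
Service was not by mail, so no mail extension applies.
From December 25, 2012 through March 18, 2013 inclusive is 84 days; tolling adds 84 days: July 19, 2014 + 84 days = October 11, 2014.
October 11, 2014 is Saturday; October 12, 2014 is Sunday. The next qualifying day is October 13, 2014.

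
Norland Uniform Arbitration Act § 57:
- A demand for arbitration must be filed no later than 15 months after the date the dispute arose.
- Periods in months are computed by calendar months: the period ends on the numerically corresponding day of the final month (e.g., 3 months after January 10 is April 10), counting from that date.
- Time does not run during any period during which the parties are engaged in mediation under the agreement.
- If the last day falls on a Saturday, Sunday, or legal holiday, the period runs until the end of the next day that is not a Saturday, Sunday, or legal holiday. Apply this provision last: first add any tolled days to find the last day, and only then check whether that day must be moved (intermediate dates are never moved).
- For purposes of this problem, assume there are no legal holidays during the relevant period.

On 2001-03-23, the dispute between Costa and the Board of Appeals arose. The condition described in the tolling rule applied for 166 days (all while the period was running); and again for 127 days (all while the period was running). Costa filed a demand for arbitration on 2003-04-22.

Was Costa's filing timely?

15 months after 2001-03-23 is June 23, 2002.
Tolling adds 166 days: June 23, 2002 + 166 days = December 6, 2002.
Tolling adds 127 days: December 6, 2002 + 127 days = April 12, 2003.
April 12, 2003 is Saturday; April 13, 2003 is Sunday. The next qualifying day is April 14, 2003.
The deadline is April 14, 2003; the filing on April 22, 2003 is after that date.

No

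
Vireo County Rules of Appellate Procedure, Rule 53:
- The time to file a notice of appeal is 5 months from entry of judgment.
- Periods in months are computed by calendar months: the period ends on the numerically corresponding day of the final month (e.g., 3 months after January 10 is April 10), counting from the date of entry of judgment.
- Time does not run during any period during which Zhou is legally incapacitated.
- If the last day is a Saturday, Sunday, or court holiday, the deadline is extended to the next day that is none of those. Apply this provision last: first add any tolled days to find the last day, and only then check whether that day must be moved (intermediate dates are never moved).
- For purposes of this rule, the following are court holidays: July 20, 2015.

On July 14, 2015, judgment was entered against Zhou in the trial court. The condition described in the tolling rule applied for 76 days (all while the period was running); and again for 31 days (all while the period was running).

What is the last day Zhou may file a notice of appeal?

March 30, 2016

5 months after July 14, 2015 is December 14, 2015.
Tolling adds 76 days: December 14, 2015 + 76 days = February 28, 2016.
Tolling adds 31 days: February 28, 2016 + 31 days = March 30, 2016.
March 30, 2016 is a Wednesday and not a court holiday, so no extension applies.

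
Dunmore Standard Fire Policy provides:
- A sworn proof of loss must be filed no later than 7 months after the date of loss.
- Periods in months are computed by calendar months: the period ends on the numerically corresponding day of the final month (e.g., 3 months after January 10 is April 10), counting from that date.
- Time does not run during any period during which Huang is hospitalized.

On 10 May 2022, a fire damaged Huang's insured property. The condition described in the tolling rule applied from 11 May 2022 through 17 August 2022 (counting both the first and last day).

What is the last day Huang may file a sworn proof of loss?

7 months after 10 May 2022 is December 10, 2022.
From May 11, 2022 through August 17, 2022 inclusive is 99 days; tolling adds 99 days: December 10, 2022 + 99 days = March 19, 2023.

March 19, 2023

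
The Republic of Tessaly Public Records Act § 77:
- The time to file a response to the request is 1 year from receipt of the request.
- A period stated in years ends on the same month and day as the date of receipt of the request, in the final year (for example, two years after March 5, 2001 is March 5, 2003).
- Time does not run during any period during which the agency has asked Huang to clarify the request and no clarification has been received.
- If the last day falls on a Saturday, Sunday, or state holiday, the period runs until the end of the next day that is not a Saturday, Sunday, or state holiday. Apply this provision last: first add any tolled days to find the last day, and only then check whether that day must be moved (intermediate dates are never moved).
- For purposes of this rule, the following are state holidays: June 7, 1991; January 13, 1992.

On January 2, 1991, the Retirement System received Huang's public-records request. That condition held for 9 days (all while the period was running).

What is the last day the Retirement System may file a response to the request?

January 14, 1992

1 year after January 2, 1991 is January 2, 1992.
Tolling adds 9 days: January 2, 1992 + 9 days = January 11, 1992.
January 11, 1992 is Saturday; January 12, 1992 is Sunday; January 13, 1992 is a listed holiday. The next qualifying day is January 14, 1992.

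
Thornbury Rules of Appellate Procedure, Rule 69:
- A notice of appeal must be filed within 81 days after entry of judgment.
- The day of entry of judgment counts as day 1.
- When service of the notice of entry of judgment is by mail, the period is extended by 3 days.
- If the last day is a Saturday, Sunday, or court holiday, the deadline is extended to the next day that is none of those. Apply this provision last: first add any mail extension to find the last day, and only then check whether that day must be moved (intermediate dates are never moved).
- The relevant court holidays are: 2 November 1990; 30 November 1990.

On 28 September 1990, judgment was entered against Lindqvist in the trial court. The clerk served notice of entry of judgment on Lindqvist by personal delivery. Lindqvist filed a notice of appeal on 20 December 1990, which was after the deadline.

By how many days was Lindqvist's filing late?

Counting 28 September 1990 as day 1, day 81 is December 17, 1990.
Service was not by mail, so no mail extension applies.
December 17, 1990 is a Monday and not a court holiday, so no extension applies.
The deadline is December 17, 1990; from December 17, 1990 to December 20, 1990 is 3 days.

3 days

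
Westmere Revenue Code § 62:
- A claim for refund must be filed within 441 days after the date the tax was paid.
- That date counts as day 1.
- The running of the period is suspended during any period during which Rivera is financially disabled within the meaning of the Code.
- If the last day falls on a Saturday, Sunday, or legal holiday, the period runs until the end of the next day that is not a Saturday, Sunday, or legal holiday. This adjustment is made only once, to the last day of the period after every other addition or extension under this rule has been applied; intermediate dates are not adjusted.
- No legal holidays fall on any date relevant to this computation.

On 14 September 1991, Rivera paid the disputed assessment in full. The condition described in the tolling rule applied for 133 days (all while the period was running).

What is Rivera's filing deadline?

Counting 14 September 1991 as day 1, day 441 is November 27, 1992.
Tolling adds 133 days: November 27, 1992 + 133 days = April 9, 1993.
April 9, 1993 is a Friday and not a legal holiday, so no extension applies.

April 9, 1993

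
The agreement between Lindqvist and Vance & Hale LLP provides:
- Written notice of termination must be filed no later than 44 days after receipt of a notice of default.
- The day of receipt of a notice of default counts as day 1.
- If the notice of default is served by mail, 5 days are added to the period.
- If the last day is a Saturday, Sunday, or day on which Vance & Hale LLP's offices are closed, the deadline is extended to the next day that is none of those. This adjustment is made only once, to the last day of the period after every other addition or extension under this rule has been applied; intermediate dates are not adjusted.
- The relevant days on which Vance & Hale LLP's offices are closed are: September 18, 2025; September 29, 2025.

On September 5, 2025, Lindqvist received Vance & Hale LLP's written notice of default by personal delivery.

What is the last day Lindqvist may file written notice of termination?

Counting September 5, 2025 as day 1, day 44 is October 18, 2025.
Service was not by mail, so no mail extension applies.
October 18, 2025 is Saturday; October 19, 2025 is Sunday. The next qualifying day is October 20, 2025.

October 20, 2025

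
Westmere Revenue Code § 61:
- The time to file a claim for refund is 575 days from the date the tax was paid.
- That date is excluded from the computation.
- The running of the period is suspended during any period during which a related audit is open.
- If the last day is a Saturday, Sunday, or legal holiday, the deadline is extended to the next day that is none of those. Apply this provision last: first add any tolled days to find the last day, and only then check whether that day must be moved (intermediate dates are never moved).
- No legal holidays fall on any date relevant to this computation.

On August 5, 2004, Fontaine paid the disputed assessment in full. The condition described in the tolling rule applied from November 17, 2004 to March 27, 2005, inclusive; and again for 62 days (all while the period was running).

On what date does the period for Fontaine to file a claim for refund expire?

575 days after August 5, 2004 is March 3, 2006.
From November 17, 2004 through March 27, 2005 inclusive is 131 days; tolling adds 131 days: March 3, 2006 + 131 days = July 12, 2006.
Tolling adds 62 days: July 12, 2006 + 62 days = September 12, 2006.
September 12, 2006 is a Tuesday and not a legal holiday, so no extension applies.

September 12, 2006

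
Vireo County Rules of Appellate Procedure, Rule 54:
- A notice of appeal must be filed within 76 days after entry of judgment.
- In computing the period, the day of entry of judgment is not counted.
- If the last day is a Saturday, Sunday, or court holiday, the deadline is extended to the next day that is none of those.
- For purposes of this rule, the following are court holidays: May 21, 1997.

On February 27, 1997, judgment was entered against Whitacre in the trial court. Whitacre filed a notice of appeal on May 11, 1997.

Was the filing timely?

Yes

76 days after February 27, 1997 is May 14, 1997.
May 14, 1997 is a Wednesday and not a court holiday, so no extension applies.
The deadline is May 14, 1997; the filing on May 11, 1997 is on or before that date.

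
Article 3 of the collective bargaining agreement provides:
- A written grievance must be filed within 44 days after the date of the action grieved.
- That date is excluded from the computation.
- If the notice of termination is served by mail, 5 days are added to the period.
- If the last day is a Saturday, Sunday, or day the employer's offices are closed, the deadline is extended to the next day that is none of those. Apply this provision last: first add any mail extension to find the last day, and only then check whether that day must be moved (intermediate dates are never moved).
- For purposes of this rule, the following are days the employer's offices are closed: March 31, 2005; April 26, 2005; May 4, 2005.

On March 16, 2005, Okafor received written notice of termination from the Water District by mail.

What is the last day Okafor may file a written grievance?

May 5, 2005

44 days after March 16, 2005 is April 29, 2005.
Service was by mail, adding 5 days: April 29, 2005 + 5 days = May 4, 2005.
May 4, 2005 is a listed holiday. The next qualifying day is May 5, 2005.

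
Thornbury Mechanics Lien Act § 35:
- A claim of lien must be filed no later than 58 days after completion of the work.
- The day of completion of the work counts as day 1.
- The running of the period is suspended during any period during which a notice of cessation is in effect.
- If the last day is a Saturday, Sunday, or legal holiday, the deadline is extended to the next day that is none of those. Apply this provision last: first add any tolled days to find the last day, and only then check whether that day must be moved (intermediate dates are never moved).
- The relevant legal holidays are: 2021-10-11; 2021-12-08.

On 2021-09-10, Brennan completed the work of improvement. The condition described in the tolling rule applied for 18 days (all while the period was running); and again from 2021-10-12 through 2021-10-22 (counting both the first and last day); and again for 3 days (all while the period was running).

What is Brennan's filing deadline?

December 9, 2021

Counting 2021-09-10 as day 1, day 58 is November 6, 2021.
Tolling adds 18 days: November 6, 2021 + 18 days = November 24, 2021.
From October 12, 2021 through October 22, 2021 inclusive is 11 days; tolling adds 11 days: November 24, 2021 + 11 days = December 5, 2021.
Tolling adds 3 days: December 5, 2021 + 3 days = December 8, 2021.
December 8, 2021 is a listed holiday. The next qualifying day is December 9, 2021.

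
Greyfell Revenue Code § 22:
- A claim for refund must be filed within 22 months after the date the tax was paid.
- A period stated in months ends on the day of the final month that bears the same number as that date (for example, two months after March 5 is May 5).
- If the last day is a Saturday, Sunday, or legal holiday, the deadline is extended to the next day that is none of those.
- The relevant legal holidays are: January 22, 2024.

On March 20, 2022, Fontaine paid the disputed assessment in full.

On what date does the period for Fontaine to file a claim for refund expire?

January 23, 2024

22 months after March 20, 2022 is January 20, 2024.
January 20, 2024 is Saturday; January 21, 2024 is Sunday; January 22, 2024 is a listed holiday. The next qualifying day is January 23, 2024.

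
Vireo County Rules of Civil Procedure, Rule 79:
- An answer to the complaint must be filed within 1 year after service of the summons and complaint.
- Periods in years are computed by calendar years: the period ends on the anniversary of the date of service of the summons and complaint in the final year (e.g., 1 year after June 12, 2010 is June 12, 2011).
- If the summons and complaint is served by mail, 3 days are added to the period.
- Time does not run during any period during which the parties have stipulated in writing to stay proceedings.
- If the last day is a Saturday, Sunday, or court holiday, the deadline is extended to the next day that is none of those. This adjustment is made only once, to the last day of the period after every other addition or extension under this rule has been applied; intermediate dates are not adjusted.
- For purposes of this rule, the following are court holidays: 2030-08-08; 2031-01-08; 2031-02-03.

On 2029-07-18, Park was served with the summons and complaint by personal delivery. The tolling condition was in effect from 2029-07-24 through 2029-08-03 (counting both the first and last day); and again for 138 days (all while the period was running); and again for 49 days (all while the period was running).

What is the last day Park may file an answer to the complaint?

1 year after 2029-07-18 is July 18, 2030.
Service was not by mail, so no mail extension applies.
From July 24, 2029 through August 3, 2029 inclusive is 11 days; tolling adds 11 days: July 18, 2030 + 11 days = July 29, 2030.
Tolling adds 138 days: July 29, 2030 + 138 days = December 14, 2030.
Tolling adds 49 days: December 14, 2030 + 49 days = February 1, 2031.
February 1, 2031 is Saturday; February 2, 2031 is Sunday; February 3, 2031 is a listed holiday. The next qualifying day is February 4, 2031.

February 4, 2031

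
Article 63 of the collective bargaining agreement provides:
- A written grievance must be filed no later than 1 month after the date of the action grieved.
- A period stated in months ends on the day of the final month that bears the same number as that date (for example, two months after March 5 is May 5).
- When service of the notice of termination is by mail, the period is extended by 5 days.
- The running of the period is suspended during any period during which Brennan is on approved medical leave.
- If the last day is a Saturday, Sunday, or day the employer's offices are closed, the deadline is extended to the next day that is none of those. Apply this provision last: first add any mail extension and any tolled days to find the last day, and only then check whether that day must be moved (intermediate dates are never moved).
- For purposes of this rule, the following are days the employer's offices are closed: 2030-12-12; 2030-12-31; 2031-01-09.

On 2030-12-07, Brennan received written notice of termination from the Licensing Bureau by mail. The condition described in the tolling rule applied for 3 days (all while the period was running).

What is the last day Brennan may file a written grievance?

January 15, 2031

1 month after 2030-12-07 is January 7, 2031.
Service was by mail, adding 5 days: January 7, 2031 + 5 days = January 12, 2031.
Tolling adds 3 days: January 12, 2031 + 3 days = January 15, 2031.
January 15, 2031 is a Wednesday and not a day the employer's offices are closed, so no extension applies.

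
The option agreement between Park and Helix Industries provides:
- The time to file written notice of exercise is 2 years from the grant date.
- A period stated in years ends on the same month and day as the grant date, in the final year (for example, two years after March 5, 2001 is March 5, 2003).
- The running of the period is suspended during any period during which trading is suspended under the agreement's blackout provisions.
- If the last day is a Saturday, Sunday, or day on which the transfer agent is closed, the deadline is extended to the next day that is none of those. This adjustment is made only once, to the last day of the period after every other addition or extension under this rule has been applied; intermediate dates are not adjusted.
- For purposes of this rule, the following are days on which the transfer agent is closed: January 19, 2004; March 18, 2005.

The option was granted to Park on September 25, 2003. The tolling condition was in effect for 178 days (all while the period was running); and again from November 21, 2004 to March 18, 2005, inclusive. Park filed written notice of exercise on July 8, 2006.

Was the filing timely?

2 years after September 25, 2003 is September 25, 2005.
Tolling adds 178 days: September 25, 2005 + 178 days = March 22, 2006.
From November 21, 2004 through March 18, 2005 inclusive is 118 days; tolling adds 118 days: March 22, 2006 + 118 days = July 18, 2006.
July 18, 2006 is a Tuesday and not a day on which the transfer agent is closed, so no extension applies.
The deadline is July 18, 2006; the filing on July 8, 2006 is on or before that date.

Yes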